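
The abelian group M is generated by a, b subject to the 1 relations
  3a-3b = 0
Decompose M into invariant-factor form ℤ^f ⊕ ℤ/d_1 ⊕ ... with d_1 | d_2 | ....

Answer: M ≅ ℤ^1 ⊕ ℤ/3

Derivation:
rank_ℚ(R)=1; free=2−1=1
SNF(R) diag = [3] → torsion [3]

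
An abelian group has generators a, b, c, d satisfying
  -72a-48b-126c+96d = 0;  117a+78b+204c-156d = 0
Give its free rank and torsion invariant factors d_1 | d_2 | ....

Answer: M ≅ ℤ^2 ⊕ ℤ/3 ⊕ ℤ/6

Derivation:
rank_ℚ(R)=2; free=4−2=2
SNF(R) diag = [3, 6] → torsion [3, 6]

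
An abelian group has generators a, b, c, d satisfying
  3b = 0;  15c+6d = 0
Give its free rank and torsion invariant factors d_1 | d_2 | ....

rank_ℚ(R)=2; free=4−2=2
SNF(R) diag = [3, 3] → torsion [3, 3]

Answer: M ≅ ℤ^2 ⊕ ℤ/3 ⊕ ℤ/3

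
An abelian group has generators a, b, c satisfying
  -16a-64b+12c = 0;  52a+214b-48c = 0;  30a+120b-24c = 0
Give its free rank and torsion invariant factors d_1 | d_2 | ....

rank_ℚ(R)=3; free=3−3=0
SNF(R) diag = [2, 6, 12] → torsion [2, 6, 12]

Answer: M ≅ ℤ/2 ⊕ ℤ/6 ⊕ ℤ/12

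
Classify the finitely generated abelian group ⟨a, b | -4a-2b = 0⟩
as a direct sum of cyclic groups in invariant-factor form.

Answer: M ≅ ℤ^1 ⊕ ℤ/2

Derivation:
rank_ℚ(R)=1; free=2−1=1
SNF(R) diag = [2] → torsion [2]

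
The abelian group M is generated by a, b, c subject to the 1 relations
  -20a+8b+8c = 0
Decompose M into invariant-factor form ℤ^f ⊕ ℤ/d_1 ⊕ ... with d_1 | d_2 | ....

Answer: M ≅ ℤ^2 ⊕ ℤ/4

Derivation:
rank_ℚ(R)=1; free=3−1=2
SNF(R) diag = [4] → torsion [4]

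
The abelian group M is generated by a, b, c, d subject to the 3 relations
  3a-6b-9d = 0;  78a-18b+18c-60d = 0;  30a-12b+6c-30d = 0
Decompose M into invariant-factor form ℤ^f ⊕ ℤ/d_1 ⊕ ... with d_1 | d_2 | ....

rank_ℚ(R)=3; free=4−3=1
SNF(R) diag = [3, 6, 6] → torsion [3, 6, 6]

Answer: M ≅ ℤ^1 ⊕ ℤ/3 ⊕ ℤ/6 ⊕ ℤ/6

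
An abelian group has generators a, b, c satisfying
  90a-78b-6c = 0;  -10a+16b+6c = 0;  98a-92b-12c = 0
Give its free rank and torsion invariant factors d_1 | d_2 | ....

rank_ℚ(R)=3; free=3−3=0
SNF(R) diag = [2, 6, 18] → torsion [2, 6, 18]

Answer: M ≅ ℤ/2 ⊕ ℤ/6 ⊕ ℤ/18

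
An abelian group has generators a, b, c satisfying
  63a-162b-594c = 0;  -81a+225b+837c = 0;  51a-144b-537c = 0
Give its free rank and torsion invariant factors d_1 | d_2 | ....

rank_ℚ(R)=3; free=3−3=0
SNF(R) diag = [3, 9, 9] → torsion [3, 9, 9]

Answer: M ≅ ℤ/3 ⊕ ℤ/9 ⊕ ℤ/9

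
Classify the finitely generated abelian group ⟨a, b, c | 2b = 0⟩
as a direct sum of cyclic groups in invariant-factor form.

rank_ℚ(R)=1; free=3−1=2
SNF(R) diag = [2] → torsion [2]

Answer: M ≅ ℤ^2 ⊕ ℤ/2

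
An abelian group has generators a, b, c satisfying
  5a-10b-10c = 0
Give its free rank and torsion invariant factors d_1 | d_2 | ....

rank_ℚ(R)=1; free=3−1=2
SNF(R) diag = [5] → torsion [5]

Answer: M ≅ ℤ^2 ⊕ ℤ/5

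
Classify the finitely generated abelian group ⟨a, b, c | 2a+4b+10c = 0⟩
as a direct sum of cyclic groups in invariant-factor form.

Answer: M ≅ ℤ^2 ⊕ ℤ/2

Derivation:
rank_ℚ(R)=1; free=3−1=2
SNF(R) diag = [2] → torsion [2]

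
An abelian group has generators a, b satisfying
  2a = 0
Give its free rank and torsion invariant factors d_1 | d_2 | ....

rank_ℚ(R)=1; free=2−1=1
SNF(R) diag = [2] → torsion [2]

Answer: M ≅ ℤ^1 ⊕ ℤ/2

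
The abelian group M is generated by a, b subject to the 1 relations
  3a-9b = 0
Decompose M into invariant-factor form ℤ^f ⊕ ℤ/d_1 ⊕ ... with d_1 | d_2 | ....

rank_ℚ(R)=1; free=2−1=1
SNF(R) diag = [3] → torsion [3]

Answer: M ≅ ℤ^1 ⊕ ℤ/3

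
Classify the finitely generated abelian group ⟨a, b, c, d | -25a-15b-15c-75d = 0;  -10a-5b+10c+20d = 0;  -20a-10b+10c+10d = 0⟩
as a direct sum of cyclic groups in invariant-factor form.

Answer: M ≅ ℤ^1 ⊕ ℤ/5 ⊕ ℤ/5 ⊕ ℤ/10

Derivation:
rank_ℚ(R)=3; free=4−3=1
SNF(R) diag = [5, 5, 10] → torsion [5, 5, 10]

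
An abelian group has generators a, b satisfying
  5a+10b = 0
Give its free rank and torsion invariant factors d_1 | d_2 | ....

rank_ℚ(R)=1; free=2−1=1
SNF(R) diag = [5] → torsion [5]

Answer: M ≅ ℤ^1 ⊕ ℤ/5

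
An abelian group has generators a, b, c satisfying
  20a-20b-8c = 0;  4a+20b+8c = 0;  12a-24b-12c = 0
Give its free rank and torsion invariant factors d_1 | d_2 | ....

Answer: M ≅ ℤ/4 ⊕ ℤ/12 ⊕ ℤ/24

Derivation:
rank_ℚ(R)=3; free=3−3=0
SNF(R) diag = [4, 12, 24] → torsion [4, 12, 24]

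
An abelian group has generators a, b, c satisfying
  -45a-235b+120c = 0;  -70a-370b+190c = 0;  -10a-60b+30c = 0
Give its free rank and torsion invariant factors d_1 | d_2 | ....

Answer: M ≅ ℤ/5 ⊕ ℤ/10 ⊕ ℤ/10

Derivation:
rank_ℚ(R)=3; free=3−3=0
SNF(R) diag = [5, 10, 10] → torsion [5, 10, 10]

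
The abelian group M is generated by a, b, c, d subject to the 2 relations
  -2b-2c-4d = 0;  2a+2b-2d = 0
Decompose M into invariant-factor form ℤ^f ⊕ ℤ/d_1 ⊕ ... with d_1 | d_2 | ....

Answer: M ≅ ℤ^2 ⊕ ℤ/2 ⊕ ℤ/2

Derivation:
rank_ℚ(R)=2; free=4−2=2
SNF(R) diag = [2, 2] → torsion [2, 2]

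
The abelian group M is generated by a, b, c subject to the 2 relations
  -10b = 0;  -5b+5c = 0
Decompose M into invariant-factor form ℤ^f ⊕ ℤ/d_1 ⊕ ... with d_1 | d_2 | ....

rank_ℚ(R)=2; free=3−2=1
SNF(R) diag = [5, 10] → torsion [5, 10]

Answer: M ≅ ℤ^1 ⊕ ℤ/5 ⊕ ℤ/10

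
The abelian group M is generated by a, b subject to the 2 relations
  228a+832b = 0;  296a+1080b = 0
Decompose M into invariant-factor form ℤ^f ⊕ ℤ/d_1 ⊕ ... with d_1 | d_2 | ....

Answer: M ≅ ℤ/4 ⊕ ℤ/8

Derivation:
rank_ℚ(R)=2; free=2−2=0
SNF(R) diag = [4, 8] → torsion [4, 8]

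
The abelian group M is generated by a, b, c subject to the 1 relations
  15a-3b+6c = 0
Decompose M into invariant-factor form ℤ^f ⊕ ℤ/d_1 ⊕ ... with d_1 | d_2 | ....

rank_ℚ(R)=1; free=3−1=2
SNF(R) diag = [3] → torsion [3]

Answer: M ≅ ℤ^2 ⊕ ℤ/3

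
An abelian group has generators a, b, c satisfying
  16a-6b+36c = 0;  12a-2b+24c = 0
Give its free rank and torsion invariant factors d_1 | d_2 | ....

Answer: M ≅ ℤ^1 ⊕ ℤ/2 ⊕ ℤ/4

Derivation:
rank_ℚ(R)=2; free=3−2=1
SNF(R) diag = [2, 4] → torsion [2, 4]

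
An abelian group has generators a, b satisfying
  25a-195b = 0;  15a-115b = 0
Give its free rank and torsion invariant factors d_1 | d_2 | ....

rank_ℚ(R)=2; free=2−2=0
SNF(R) diag = [5, 10] → torsion [5, 10]

Answer: M ≅ ℤ/5 ⊕ ℤ/10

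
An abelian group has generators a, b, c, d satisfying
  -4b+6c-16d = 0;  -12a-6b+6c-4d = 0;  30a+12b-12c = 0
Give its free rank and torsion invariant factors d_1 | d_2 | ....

Answer: M ≅ ℤ^1 ⊕ ℤ/2 ⊕ ℤ/2 ⊕ ℤ/6

Derivation:
rank_ℚ(R)=3; free=4−3=1
SNF(R) diag = [2, 2, 6] → torsion [2, 2, 6]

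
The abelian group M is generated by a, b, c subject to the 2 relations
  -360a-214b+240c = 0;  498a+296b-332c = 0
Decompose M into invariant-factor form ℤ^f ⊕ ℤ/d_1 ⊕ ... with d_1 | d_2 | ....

Answer: M ≅ ℤ^1 ⊕ ℤ/2 ⊕ ℤ/2

Derivation:
rank_ℚ(R)=2; free=3−2=1
SNF(R) diag = [2, 2] → torsion [2, 2]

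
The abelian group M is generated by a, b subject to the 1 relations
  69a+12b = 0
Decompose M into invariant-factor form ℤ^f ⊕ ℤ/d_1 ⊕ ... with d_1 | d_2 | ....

rank_ℚ(R)=1; free=2−1=1
SNF(R) diag = [3] → torsion [3]

Answer: M ≅ ℤ^1 ⊕ ℤ/3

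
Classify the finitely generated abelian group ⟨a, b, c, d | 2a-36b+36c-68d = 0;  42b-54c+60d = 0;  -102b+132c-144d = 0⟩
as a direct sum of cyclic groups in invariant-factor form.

Answer: M ≅ ℤ^1 ⊕ ℤ/2 ⊕ ℤ/6 ⊕ ℤ/6

Derivation:
rank_ℚ(R)=3; free=4−3=1
SNF(R) diag = [2, 6, 6] → torsion [2, 6, 6]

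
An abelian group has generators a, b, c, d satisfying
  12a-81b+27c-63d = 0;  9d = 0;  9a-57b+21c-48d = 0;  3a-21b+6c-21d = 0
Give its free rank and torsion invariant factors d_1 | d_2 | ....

rank_ℚ(R)=4; free=4−4=0
SNF(R) diag = [3, 3, 3, 9] → torsion [3, 3, 3, 9]

Answer: M ≅ ℤ/3 ⊕ ℤ/3 ⊕ ℤ/3 ⊕ ℤ/9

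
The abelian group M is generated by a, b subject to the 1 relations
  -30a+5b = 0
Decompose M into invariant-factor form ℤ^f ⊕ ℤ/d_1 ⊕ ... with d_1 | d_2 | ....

rank_ℚ(R)=1; free=2−1=1
SNF(R) diag = [5] → torsion [5]

Answer: M ≅ ℤ^1 ⊕ ℤ/5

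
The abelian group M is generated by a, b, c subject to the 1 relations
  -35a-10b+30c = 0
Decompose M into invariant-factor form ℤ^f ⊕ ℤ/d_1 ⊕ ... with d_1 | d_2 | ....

Answer: M ≅ ℤ^2 ⊕ ℤ/5

Derivation:
rank_ℚ(R)=1; free=3−1=2
SNF(R) diag = [5] → torsion [5]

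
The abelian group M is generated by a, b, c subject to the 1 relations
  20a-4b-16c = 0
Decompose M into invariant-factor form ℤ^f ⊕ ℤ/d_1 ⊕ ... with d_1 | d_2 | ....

rank_ℚ(R)=1; free=3−1=2
SNF(R) diag = [4] → torsion [4]

Answer: M ≅ ℤ^2 ⊕ ℤ/4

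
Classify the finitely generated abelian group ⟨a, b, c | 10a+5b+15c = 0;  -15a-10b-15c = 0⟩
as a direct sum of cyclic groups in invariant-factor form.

rank_ℚ(R)=2; free=3−2=1
SNF(R) diag = [5, 5] → torsion [5, 5]

Answer: M ≅ ℤ^1 ⊕ ℤ/5 ⊕ ℤ/5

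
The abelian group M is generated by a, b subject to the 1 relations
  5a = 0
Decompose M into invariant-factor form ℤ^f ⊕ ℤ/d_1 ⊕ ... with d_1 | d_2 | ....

Answer: M ≅ ℤ^1 ⊕ ℤ/5

Derivation:
rank_ℚ(R)=1; free=2−1=1
SNF(R) diag = [5] → torsion [5]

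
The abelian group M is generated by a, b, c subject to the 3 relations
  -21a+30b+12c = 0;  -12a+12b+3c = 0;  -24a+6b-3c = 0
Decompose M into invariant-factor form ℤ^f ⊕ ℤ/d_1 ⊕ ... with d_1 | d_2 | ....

rank_ℚ(R)=3; free=3−3=0
SNF(R) diag = [3, 9, 18] → torsion [3, 9, 18]

Answer: M ≅ ℤ/3 ⊕ ℤ/9 ⊕ ℤ/18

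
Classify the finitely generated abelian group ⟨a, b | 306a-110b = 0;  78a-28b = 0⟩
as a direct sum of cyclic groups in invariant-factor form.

Answer: M ≅ ℤ/2 ⊕ ℤ/6

Derivation:
rank_ℚ(R)=2; free=2−2=0
SNF(R) diag = [2, 6] → torsion [2, 6]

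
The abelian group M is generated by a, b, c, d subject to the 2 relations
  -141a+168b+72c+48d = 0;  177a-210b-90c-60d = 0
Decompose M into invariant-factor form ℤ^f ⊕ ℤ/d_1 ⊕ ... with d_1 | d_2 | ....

Answer: M ≅ ℤ^2 ⊕ ℤ/3 ⊕ ℤ/6

Derivation:
rank_ℚ(R)=2; free=4−2=2
SNF(R) diag = [3, 6] → torsion [3, 6]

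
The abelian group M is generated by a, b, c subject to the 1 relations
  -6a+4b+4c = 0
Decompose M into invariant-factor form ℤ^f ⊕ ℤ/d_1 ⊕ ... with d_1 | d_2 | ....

rank_ℚ(R)=1; free=3−1=2
SNF(R) diag = [2] → torsion [2]

Answer: M ≅ ℤ^2 ⊕ ℤ/2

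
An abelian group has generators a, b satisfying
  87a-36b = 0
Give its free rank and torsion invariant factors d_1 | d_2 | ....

rank_ℚ(R)=1; free=2−1=1
SNF(R) diag = [3] → torsion [3]

Answer: M ≅ ℤ^1 ⊕ ℤ/3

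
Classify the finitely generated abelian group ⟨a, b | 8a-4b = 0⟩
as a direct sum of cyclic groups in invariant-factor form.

rank_ℚ(R)=1; free=2−1=1
SNF(R) diag = [4] → torsion [4]

Answer: M ≅ ℤ^1 ⊕ ℤ/4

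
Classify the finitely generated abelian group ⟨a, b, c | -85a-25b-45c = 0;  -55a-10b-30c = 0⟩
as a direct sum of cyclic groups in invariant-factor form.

Answer: M ≅ ℤ^1 ⊕ ℤ/5 ⊕ ℤ/15

Derivation:
rank_ℚ(R)=2; free=3−2=1
SNF(R) diag = [5, 15] → torsion [5, 15]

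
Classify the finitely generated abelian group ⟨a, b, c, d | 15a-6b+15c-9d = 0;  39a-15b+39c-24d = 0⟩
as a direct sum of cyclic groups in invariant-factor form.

Answer: M ≅ ℤ^2 ⊕ ℤ/3 ⊕ ℤ/3

Derivation:
rank_ℚ(R)=2; free=4−2=2
SNF(R) diag = [3, 3] → torsion [3, 3]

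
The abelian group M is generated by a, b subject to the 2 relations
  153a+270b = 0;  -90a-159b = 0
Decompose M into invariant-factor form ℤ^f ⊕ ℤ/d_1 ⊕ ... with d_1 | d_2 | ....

Answer: M ≅ ℤ/3 ⊕ ℤ/9

Derivation:
rank_ℚ(R)=2; free=2−2=0
SNF(R) diag = [3, 9] → torsion [3, 9]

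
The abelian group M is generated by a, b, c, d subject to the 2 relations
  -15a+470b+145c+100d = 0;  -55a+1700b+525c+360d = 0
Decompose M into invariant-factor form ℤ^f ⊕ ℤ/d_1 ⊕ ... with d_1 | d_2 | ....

rank_ℚ(R)=2; free=4−2=2
SNF(R) diag = [5, 10] → torsion [5, 10]

Answer: M ≅ ℤ^2 ⊕ ℤ/5 ⊕ ℤ/10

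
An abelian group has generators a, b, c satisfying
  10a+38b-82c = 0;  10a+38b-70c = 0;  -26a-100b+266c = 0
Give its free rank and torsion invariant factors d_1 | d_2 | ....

Answer: M ≅ ℤ/2 ⊕ ℤ/6 ⊕ ℤ/12

Derivation:
rank_ℚ(R)=3; free=3−3=0
SNF(R) diag = [2, 6, 12] → torsion [2, 6, 12]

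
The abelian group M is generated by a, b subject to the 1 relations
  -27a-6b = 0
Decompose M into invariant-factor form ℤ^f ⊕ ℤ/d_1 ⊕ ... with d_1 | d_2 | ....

Answer: M ≅ ℤ^1 ⊕ ℤ/3

Derivation:
rank_ℚ(R)=1; free=2−1=1
SNF(R) diag = [3] → torsion [3]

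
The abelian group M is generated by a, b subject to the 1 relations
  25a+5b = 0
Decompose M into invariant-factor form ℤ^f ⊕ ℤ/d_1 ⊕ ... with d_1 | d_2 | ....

rank_ℚ(R)=1; free=2−1=1
SNF(R) diag = [5] → torsion [5]

Answer: M ≅ ℤ^1 ⊕ ℤ/5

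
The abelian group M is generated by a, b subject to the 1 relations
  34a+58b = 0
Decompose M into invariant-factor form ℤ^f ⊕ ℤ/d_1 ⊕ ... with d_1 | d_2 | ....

Answer: M ≅ ℤ^1 ⊕ ℤ/2

Derivation:
rank_ℚ(R)=1; free=2−1=1
SNF(R) diag = [2] → torsion [2]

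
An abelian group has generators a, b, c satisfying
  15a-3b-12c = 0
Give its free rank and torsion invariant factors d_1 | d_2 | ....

Answer: M ≅ ℤ^2 ⊕ ℤ/3

Derivation:
rank_ℚ(R)=1; free=3−1=2
SNF(R) diag = [3] → torsion [3]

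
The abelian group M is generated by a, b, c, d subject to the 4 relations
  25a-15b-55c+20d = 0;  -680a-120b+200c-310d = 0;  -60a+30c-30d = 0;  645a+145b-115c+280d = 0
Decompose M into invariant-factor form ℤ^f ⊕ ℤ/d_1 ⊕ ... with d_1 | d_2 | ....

rank_ℚ(R)=4; free=4−4=0
SNF(R) diag = [5, 10, 30, 60] → torsion [5, 10, 30, 60]

Answer: M ≅ ℤ/5 ⊕ ℤ/10 ⊕ ℤ/30 ⊕ ℤ/60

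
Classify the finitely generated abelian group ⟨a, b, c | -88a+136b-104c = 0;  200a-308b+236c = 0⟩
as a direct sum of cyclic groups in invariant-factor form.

Answer: M ≅ ℤ^1 ⊕ ℤ/4 ⊕ ℤ/8

Derivation:
rank_ℚ(R)=2; free=3−2=1
SNF(R) diag = [4, 8] → torsion [4, 8]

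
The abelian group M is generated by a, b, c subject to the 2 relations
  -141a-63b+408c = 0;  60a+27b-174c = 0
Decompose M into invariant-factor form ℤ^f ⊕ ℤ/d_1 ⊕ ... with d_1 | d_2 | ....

rank_ℚ(R)=2; free=3−2=1
SNF(R) diag = [3, 9] → torsion [3, 9]

Answer: M ≅ ℤ^1 ⊕ ℤ/3 ⊕ ℤ/9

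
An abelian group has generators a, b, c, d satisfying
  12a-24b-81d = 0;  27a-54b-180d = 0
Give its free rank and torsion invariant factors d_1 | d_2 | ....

rank_ℚ(R)=2; free=4−2=2
SNF(R) diag = [3, 9] → torsion [3, 9]

Answer: M ≅ ℤ^2 ⊕ ℤ/3 ⊕ ℤ/9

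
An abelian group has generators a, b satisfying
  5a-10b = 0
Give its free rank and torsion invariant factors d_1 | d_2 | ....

Answer: M ≅ ℤ^1 ⊕ ℤ/5

Derivation:
rank_ℚ(R)=1; free=2−1=1
SNF(R) diag = [5] → torsion [5]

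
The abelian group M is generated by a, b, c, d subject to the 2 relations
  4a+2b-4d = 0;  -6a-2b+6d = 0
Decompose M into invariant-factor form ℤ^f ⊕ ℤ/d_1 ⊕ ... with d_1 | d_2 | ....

Answer: M ≅ ℤ^2 ⊕ ℤ/2 ⊕ ℤ/2

Derivation:
rank_ℚ(R)=2; free=4−2=2
SNF(R) diag = [2, 2] → torsion [2, 2]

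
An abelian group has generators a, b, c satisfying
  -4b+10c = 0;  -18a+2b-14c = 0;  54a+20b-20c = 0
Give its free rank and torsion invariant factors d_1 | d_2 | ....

Answer: M ≅ ℤ/2 ⊕ ℤ/6 ⊕ ℤ/18

Derivation:
rank_ℚ(R)=3; free=3−3=0
SNF(R) diag = [2, 6, 18] → torsion [2, 6, 18]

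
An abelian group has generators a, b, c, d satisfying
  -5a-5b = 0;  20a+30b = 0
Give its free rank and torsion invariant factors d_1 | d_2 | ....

Answer: M ≅ ℤ^2 ⊕ ℤ/5 ⊕ ℤ/10

Derivation:
rank_ℚ(R)=2; free=4−2=2
SNF(R) diag = [5, 10] → torsion [5, 10]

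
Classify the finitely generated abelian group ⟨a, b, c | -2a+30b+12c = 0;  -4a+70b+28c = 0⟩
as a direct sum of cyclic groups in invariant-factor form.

rank_ℚ(R)=2; free=3−2=1
SNF(R) diag = [2, 2] → torsion [2, 2]

Answer: M ≅ ℤ^1 ⊕ ℤ/2 ⊕ ℤ/2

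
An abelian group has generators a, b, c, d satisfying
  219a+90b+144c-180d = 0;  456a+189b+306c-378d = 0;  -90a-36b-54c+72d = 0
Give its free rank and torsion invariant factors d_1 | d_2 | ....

Answer: M ≅ ℤ^1 ⊕ ℤ/3 ⊕ ℤ/9 ⊕ ℤ/18

Derivation:
rank_ℚ(R)=3; free=4−3=1
SNF(R) diag = [3, 9, 18] → torsion [3, 9, 18]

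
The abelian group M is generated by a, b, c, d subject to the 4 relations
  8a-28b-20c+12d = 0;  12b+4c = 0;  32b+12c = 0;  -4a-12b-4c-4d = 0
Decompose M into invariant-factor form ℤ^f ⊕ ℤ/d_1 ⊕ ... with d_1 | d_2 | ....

Answer: M ≅ ℤ/4 ⊕ ℤ/4 ⊕ ℤ/4 ⊕ ℤ/4

Derivation:
rank_ℚ(R)=4; free=4−4=0
SNF(R) diag = [4, 4, 4, 4] → torsion [4, 4, 4, 4]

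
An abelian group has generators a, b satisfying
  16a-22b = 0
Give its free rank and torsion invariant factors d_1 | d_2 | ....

Answer: M ≅ ℤ^1 ⊕ ℤ/2

Derivation:
rank_ℚ(R)=1; free=2−1=1
SNF(R) diag = [2] → torsion [2]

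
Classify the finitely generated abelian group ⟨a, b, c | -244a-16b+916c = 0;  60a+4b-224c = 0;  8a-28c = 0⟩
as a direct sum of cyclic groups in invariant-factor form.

rank_ℚ(R)=3; free=3−3=0
SNF(R) diag = [4, 4, 12] → torsion [4, 4, 12]

Answer: M ≅ ℤ/4 ⊕ ℤ/4 ⊕ ℤ/12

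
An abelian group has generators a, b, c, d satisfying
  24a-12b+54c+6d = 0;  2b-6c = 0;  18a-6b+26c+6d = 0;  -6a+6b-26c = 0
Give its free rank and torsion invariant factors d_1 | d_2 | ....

Answer: M ≅ ℤ/2 ⊕ ℤ/2 ⊕ ℤ/6 ⊕ ℤ/6

Derivation:
rank_ℚ(R)=4; free=4−4=0
SNF(R) diag = [2, 2, 6, 6] → torsion [2, 2, 6, 6]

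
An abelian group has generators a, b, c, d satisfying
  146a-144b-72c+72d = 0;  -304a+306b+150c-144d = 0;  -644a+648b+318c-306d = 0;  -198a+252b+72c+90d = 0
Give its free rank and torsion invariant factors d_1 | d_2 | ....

Answer: M ≅ ℤ/2 ⊕ ℤ/6 ⊕ ℤ/18 ⊕ ℤ/54

Derivation:
rank_ℚ(R)=4; free=4−4=0
SNF(R) diag = [2, 6, 18, 54] → torsion [2, 6, 18, 54]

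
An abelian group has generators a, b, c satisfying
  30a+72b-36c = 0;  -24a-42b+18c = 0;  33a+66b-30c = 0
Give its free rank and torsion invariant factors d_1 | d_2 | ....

Answer: M ≅ ℤ/3 ⊕ ℤ/6 ⊕ ℤ/12

Derivation:
rank_ℚ(R)=3; free=3−3=0
SNF(R) diag = [3, 6, 12] → torsion [3, 6, 12]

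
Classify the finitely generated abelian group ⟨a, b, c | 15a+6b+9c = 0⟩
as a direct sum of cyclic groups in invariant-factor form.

rank_ℚ(R)=1; free=3−1=2
SNF(R) diag = [3] → torsion [3]

Answer: M ≅ ℤ^2 ⊕ ℤ/3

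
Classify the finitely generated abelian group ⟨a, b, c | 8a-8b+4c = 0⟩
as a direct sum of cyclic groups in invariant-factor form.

rank_ℚ(R)=1; free=3−1=2
SNF(R) diag = [4] → torsion [4]

Answer: M ≅ ℤ^2 ⊕ ℤ/4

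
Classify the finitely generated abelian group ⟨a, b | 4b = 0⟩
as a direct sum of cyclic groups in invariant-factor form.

Answer: M ≅ ℤ^1 ⊕ ℤ/4

Derivation:
rank_ℚ(R)=1; free=2−1=1
SNF(R) diag = [4] → torsion [4]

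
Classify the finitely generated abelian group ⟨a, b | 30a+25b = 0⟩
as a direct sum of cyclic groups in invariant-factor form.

Answer: M ≅ ℤ^1 ⊕ ℤ/5

Derivation:
rank_ℚ(R)=1; free=2−1=1
SNF(R) diag = [5] → torsion [5]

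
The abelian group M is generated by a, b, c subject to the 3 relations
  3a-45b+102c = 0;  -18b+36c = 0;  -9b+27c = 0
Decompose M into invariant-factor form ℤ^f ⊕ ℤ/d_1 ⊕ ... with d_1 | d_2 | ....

rank_ℚ(R)=3; free=3−3=0
SNF(R) diag = [3, 9, 18] → torsion [3, 9, 18]

Answer: M ≅ ℤ/3 ⊕ ℤ/9 ⊕ ℤ/18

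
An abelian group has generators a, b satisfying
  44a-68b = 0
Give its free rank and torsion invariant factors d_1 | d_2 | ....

Answer: M ≅ ℤ^1 ⊕ ℤ/4

Derivation:
rank_ℚ(R)=1; free=2−1=1
SNF(R) diag = [4] → torsion [4]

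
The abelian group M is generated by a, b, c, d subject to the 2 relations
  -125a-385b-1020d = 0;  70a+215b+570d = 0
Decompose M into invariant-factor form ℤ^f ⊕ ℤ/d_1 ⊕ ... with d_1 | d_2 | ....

rank_ℚ(R)=2; free=4−2=2
SNF(R) diag = [5, 15] → torsion [5, 15]

Answer: M ≅ ℤ^2 ⊕ ℤ/5 ⊕ ℤ/15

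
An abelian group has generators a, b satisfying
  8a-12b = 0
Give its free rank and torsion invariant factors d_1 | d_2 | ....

Answer: M ≅ ℤ^1 ⊕ ℤ/4

Derivation:
rank_ℚ(R)=1; free=2−1=1
SNF(R) diag = [4] → torsion [4]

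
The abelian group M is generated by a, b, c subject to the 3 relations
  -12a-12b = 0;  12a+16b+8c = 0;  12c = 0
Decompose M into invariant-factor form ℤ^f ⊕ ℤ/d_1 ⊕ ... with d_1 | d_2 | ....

Answer: M ≅ ℤ/4 ⊕ ℤ/12 ⊕ ℤ/12

Derivation:
rank_ℚ(R)=3; free=3−3=0
SNF(R) diag = [4, 12, 12] → torsion [4, 12, 12]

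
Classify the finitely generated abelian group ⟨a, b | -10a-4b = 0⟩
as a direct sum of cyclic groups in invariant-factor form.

Answer: M ≅ ℤ^1 ⊕ ℤ/2

Derivation:
rank_ℚ(R)=1; free=2−1=1
SNF(R) diag = [2] → torsion [2]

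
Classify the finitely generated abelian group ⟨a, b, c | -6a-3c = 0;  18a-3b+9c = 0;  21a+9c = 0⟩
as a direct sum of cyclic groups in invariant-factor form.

rank_ℚ(R)=3; free=3−3=0
SNF(R) diag = [3, 3, 3] → torsion [3, 3, 3]

Answer: M ≅ ℤ/3 ⊕ ℤ/3 ⊕ ℤ/3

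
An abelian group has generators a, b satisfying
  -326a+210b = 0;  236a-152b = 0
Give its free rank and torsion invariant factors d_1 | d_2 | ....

rank_ℚ(R)=2; free=2−2=0
SNF(R) diag = [2, 4] → torsion [2, 4]

Answer: M ≅ ℤ/2 ⊕ ℤ/4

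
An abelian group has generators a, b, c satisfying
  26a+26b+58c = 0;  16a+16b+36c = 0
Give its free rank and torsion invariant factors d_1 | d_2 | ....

Answer: M ≅ ℤ^1 ⊕ ℤ/2 ⊕ ℤ/4

Derivation:
rank_ℚ(R)=2; free=3−2=1
SNF(R) diag = [2, 4] → torsion [2, 4]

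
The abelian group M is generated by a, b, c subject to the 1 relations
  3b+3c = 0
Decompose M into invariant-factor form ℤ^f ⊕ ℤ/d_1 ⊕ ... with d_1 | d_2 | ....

rank_ℚ(R)=1; free=3−1=2
SNF(R) diag = [3] → torsion [3]

Answer: M ≅ ℤ^2 ⊕ ℤ/3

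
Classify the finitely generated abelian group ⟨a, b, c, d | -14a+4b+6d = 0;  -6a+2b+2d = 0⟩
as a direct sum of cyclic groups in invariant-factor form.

rank_ℚ(R)=2; free=4−2=2
SNF(R) diag = [2, 2] → torsion [2, 2]

Answer: M ≅ ℤ^2 ⊕ ℤ/2 ⊕ ℤ/2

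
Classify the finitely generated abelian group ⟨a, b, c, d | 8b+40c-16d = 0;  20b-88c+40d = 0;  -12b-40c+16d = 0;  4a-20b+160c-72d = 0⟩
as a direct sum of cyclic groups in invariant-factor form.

Answer: M ≅ ℤ/4 ⊕ ℤ/4 ⊕ ℤ/8 ⊕ ℤ/24

Derivation:
rank_ℚ(R)=4; free=4−4=0
SNF(R) diag = [4, 4, 8, 24] → torsion [4, 4, 8, 24]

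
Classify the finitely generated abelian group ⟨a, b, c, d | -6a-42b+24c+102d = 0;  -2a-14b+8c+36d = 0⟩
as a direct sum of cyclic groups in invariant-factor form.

Answer: M ≅ ℤ^2 ⊕ ℤ/2 ⊕ ℤ/6

Derivation:
rank_ℚ(R)=2; free=4−2=2
SNF(R) diag = [2, 6] → torsion [2, 6]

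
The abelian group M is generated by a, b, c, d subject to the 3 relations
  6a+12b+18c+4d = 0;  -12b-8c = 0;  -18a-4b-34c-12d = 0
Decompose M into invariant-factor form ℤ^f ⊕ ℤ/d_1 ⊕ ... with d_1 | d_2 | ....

Answer: M ≅ ℤ^1 ⊕ ℤ/2 ⊕ ℤ/4 ⊕ ℤ/4

Derivation:
rank_ℚ(R)=3; free=4−3=1
SNF(R) diag = [2, 4, 4] → torsion [2, 4, 4]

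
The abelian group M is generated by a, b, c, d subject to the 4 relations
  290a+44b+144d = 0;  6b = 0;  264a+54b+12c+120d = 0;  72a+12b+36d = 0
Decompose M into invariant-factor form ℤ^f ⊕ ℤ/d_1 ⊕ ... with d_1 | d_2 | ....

rank_ℚ(R)=4; free=4−4=0
SNF(R) diag = [2, 6, 12, 36] → torsion [2, 6, 12, 36]

Answer: M ≅ ℤ/2 ⊕ ℤ/6 ⊕ ℤ/12 ⊕ ℤ/36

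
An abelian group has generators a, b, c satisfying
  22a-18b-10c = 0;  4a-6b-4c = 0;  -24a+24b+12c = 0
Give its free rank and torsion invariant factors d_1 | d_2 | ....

Answer: M ≅ ℤ/2 ⊕ ℤ/6 ⊕ ℤ/12

Derivation:
rank_ℚ(R)=3; free=3−3=0
SNF(R) diag = [2, 6, 12] → torsion [2, 6, 12]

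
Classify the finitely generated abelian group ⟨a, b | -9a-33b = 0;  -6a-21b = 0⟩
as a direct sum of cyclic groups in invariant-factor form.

rank_ℚ(R)=2; free=2−2=0
SNF(R) diag = [3, 3] → torsion [3, 3]

Answer: M ≅ ℤ/3 ⊕ ℤ/3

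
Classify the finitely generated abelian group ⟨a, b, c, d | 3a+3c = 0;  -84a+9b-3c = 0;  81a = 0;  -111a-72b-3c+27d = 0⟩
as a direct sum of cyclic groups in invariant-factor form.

Answer: M ≅ ℤ/3 ⊕ ℤ/9 ⊕ ℤ/27 ⊕ ℤ/81

Derivation:
rank_ℚ(R)=4; free=4−4=0
SNF(R) diag = [3, 9, 27, 81] → torsion [3, 9, 27, 81]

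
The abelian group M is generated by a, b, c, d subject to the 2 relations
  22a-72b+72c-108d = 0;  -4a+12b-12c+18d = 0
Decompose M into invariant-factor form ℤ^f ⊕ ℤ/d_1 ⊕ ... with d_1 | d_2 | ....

rank_ℚ(R)=2; free=4−2=2
SNF(R) diag = [2, 6] → torsion [2, 6]

Answer: M ≅ ℤ^2 ⊕ ℤ/2 ⊕ ℤ/6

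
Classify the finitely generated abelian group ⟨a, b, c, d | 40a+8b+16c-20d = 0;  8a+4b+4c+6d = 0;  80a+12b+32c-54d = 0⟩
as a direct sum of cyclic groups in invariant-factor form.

rank_ℚ(R)=3; free=4−3=1
SNF(R) diag = [2, 4, 8] → torsion [2, 4, 8]

Answer: M ≅ ℤ^1 ⊕ ℤ/2 ⊕ ℤ/4 ⊕ ℤ/8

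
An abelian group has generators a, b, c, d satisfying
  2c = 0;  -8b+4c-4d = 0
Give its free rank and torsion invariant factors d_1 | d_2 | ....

Answer: M ≅ ℤ^2 ⊕ ℤ/2 ⊕ ℤ/4

Derivation:
rank_ℚ(R)=2; free=4−2=2
SNF(R) diag = [2, 4] → torsion [2, 4]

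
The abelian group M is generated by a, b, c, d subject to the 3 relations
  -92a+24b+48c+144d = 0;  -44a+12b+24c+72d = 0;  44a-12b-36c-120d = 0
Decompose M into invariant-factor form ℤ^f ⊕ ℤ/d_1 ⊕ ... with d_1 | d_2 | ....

Answer: M ≅ ℤ^1 ⊕ ℤ/4 ⊕ ℤ/12 ⊕ ℤ/12

Derivation:
rank_ℚ(R)=3; free=4−3=1
SNF(R) diag = [4, 12, 12] → torsion [4, 12, 12]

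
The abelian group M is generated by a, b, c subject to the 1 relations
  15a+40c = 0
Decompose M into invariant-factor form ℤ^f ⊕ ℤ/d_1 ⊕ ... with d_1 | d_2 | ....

Answer: M ≅ ℤ^2 ⊕ ℤ/5

Derivation:
rank_ℚ(R)=1; free=3−1=2
SNF(R) diag = [5] → torsion [5]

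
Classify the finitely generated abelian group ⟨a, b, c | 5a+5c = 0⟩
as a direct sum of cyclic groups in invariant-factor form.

Answer: M ≅ ℤ^2 ⊕ ℤ/5

Derivation:
rank_ℚ(R)=1; free=3−1=2
SNF(R) diag = [5] → torsion [5]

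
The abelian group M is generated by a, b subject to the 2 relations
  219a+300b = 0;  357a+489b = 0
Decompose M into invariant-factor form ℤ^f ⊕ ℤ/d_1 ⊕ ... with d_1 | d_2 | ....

Answer: M ≅ ℤ/3 ⊕ ℤ/3

Derivation:
rank_ℚ(R)=2; free=2−2=0
SNF(R) diag = [3, 3] → torsion [3, 3]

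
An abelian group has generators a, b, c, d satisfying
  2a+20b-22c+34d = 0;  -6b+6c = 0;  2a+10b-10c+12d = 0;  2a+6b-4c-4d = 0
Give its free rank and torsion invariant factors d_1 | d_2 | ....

Answer: M ≅ ℤ/2 ⊕ ℤ/2 ⊕ ℤ/6 ⊕ ℤ/6

Derivation:
rank_ℚ(R)=4; free=4−4=0
SNF(R) diag = [2, 2, 6, 6] → torsion [2, 2, 6, 6]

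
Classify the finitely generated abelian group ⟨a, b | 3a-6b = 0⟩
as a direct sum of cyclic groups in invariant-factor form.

rank_ℚ(R)=1; free=2−1=1
SNF(R) diag = [3] → torsion [3]

Answer: M ≅ ℤ^1 ⊕ ℤ/3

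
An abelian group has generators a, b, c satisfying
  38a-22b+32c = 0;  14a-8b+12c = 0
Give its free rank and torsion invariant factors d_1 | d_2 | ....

rank_ℚ(R)=2; free=3−2=1
SNF(R) diag = [2, 2] → torsion [2, 2]

Answer: M ≅ ℤ^1 ⊕ ℤ/2 ⊕ ℤ/2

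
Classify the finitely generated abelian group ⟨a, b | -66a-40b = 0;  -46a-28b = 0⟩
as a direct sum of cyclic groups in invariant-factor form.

Answer: M ≅ ℤ/2 ⊕ ℤ/4

Derivation:
rank_ℚ(R)=2; free=2−2=0
SNF(R) diag = [2, 4] → torsion [2, 4]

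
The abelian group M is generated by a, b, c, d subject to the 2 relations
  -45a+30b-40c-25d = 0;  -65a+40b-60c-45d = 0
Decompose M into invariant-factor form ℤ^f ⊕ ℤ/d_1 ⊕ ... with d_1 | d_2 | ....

rank_ℚ(R)=2; free=4−2=2
SNF(R) diag = [5, 10] → torsion [5, 10]

Answer: M ≅ ℤ^2 ⊕ ℤ/5 ⊕ ℤ/10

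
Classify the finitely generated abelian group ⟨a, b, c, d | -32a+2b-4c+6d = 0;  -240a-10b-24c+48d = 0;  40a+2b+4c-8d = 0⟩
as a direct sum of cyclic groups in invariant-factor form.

rank_ℚ(R)=3; free=4−3=1
SNF(R) diag = [2, 2, 4] → torsion [2, 2, 4]

Answer: M ≅ ℤ^1 ⊕ ℤ/2 ⊕ ℤ/2 ⊕ ℤ/4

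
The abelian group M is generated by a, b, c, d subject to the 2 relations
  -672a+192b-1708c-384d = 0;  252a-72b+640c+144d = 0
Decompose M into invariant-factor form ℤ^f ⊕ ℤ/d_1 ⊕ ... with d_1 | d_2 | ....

rank_ℚ(R)=2; free=4−2=2
SNF(R) diag = [4, 12] → torsion [4, 12]

Answer: M ≅ ℤ^2 ⊕ ℤ/4 ⊕ ℤ/12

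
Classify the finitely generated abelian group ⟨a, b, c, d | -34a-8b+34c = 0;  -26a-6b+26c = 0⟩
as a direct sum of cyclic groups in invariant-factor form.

rank_ℚ(R)=2; free=4−2=2
SNF(R) diag = [2, 2] → torsion [2, 2]

Answer: M ≅ ℤ^2 ⊕ ℤ/2 ⊕ ℤ/2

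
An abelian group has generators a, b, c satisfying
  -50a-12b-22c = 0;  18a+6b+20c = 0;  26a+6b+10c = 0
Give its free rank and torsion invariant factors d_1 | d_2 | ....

rank_ℚ(R)=3; free=3−3=0
SNF(R) diag = [2, 2, 6] → torsion [2, 2, 6]

Answer: M ≅ ℤ/2 ⊕ ℤ/2 ⊕ ℤ/6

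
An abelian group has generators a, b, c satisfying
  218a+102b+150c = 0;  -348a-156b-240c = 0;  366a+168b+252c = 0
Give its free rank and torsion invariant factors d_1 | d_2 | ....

Answer: M ≅ ℤ/2 ⊕ ℤ/6 ⊕ ℤ/12

Derivation:
rank_ℚ(R)=3; free=3−3=0
SNF(R) diag = [2, 6, 12] → torsion [2, 6, 12]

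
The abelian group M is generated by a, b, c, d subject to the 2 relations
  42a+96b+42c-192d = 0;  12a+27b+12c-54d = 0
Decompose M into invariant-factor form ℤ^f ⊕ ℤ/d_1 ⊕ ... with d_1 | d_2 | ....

rank_ℚ(R)=2; free=4−2=2
SNF(R) diag = [3, 6] → torsion [3, 6]

Answer: M ≅ ℤ^2 ⊕ ℤ/3 ⊕ ℤ/6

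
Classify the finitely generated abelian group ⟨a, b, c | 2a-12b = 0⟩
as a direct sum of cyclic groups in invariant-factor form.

rank_ℚ(R)=1; free=3−1=2
SNF(R) diag = [2] → torsion [2]

Answer: M ≅ ℤ^2 ⊕ ℤ/2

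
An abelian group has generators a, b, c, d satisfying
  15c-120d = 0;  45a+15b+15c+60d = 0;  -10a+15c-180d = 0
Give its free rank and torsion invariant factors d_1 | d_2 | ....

Answer: M ≅ ℤ^1 ⊕ ℤ/5 ⊕ ℤ/15 ⊕ ℤ/30

Derivation:
rank_ℚ(R)=3; free=4−3=1
SNF(R) diag = [5, 15, 30] → torsion [5, 15, 30]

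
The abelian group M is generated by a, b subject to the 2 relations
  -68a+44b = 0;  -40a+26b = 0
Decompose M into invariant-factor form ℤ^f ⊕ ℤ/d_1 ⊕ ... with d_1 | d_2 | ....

rank_ℚ(R)=2; free=2−2=0
SNF(R) diag = [2, 4] → torsion [2, 4]

Answer: M ≅ ℤ/2 ⊕ ℤ/4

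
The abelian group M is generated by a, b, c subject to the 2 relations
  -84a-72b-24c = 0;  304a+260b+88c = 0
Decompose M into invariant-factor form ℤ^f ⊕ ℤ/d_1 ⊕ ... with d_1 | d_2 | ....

rank_ℚ(R)=2; free=3−2=1
SNF(R) diag = [4, 12] → torsion [4, 12]

Answer: M ≅ ℤ^1 ⊕ ℤ/4 ⊕ ℤ/12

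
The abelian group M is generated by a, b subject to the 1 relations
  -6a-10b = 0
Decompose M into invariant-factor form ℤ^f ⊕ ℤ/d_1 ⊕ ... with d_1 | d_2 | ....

rank_ℚ(R)=1; free=2−1=1
SNF(R) diag = [2] → torsion [2]

Answer: M ≅ ℤ^1 ⊕ ℤ/2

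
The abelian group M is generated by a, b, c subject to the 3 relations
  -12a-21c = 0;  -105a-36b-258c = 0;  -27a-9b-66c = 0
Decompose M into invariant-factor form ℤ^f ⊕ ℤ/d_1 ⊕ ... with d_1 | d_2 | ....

rank_ℚ(R)=3; free=3−3=0
SNF(R) diag = [3, 3, 9] → torsion [3, 3, 9]

Answer: M ≅ ℤ/3 ⊕ ℤ/3 ⊕ ℤ/9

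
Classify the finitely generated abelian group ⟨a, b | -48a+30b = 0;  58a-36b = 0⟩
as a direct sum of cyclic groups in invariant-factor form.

Answer: M ≅ ℤ/2 ⊕ ℤ/6

Derivation:
rank_ℚ(R)=2; free=2−2=0
SNF(R) diag = [2, 6] → torsion [2, 6]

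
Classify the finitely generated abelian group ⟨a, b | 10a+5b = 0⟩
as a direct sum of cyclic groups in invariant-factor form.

Answer: M ≅ ℤ^1 ⊕ ℤ/5

Derivation:
rank_ℚ(R)=1; free=2−1=1
SNF(R) diag = [5] → torsion [5]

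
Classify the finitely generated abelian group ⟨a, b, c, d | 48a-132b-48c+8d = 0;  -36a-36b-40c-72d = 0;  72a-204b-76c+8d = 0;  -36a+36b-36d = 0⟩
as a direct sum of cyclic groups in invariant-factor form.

rank_ℚ(R)=4; free=4−4=0
SNF(R) diag = [4, 4, 12, 36] → torsion [4, 4, 12, 36]

Answer: M ≅ ℤ/4 ⊕ ℤ/4 ⊕ ℤ/12 ⊕ ℤ/36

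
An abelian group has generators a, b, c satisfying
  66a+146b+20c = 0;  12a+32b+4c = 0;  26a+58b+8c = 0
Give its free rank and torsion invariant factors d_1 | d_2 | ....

Answer: M ≅ ℤ/2 ⊕ ℤ/4 ⊕ ℤ/4

Derivation:
rank_ℚ(R)=3; free=3−3=0
SNF(R) diag = [2, 4, 4] → torsion [2, 4, 4]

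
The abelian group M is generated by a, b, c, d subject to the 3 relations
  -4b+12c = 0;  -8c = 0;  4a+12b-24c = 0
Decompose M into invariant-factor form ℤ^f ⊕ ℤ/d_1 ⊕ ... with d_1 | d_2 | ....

rank_ℚ(R)=3; free=4−3=1
SNF(R) diag = [4, 4, 8] → torsion [4, 4, 8]

Answer: M ≅ ℤ^1 ⊕ ℤ/4 ⊕ ℤ/4 ⊕ ℤ/8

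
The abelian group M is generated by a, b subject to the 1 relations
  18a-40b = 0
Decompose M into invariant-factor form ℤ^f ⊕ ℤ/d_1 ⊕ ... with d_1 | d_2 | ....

rank_ℚ(R)=1; free=2−1=1
SNF(R) diag = [2] → torsion [2]

Answer: M ≅ ℤ^1 ⊕ ℤ/2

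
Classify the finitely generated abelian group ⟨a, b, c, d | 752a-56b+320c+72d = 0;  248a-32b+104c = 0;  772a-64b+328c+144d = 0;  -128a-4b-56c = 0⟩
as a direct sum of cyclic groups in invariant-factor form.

Answer: M ≅ ℤ/4 ⊕ ℤ/12 ⊕ ℤ/24 ⊕ ℤ/72

Derivation:
rank_ℚ(R)=4; free=4−4=0
SNF(R) diag = [4, 12, 24, 72] → torsion [4, 12, 24, 72]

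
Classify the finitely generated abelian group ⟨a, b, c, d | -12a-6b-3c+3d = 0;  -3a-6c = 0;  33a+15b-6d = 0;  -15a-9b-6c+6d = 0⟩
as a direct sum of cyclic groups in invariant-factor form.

Answer: M ≅ ℤ/3 ⊕ ℤ/3 ⊕ ℤ/3 ⊕ ℤ/6

Derivation:
rank_ℚ(R)=4; free=4−4=0
SNF(R) diag = [3, 3, 3, 6] → torsion [3, 3, 3, 6]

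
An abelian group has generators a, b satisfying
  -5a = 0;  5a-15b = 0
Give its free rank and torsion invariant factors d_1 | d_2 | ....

Answer: M ≅ ℤ/5 ⊕ ℤ/15

Derivation:
rank_ℚ(R)=2; free=2−2=0
SNF(R) diag = [5, 15] → torsion [5, 15]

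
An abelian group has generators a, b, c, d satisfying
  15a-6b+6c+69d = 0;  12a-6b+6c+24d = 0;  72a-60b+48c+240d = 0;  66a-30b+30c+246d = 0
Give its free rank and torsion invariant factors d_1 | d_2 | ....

rank_ℚ(R)=4; free=4−4=0
SNF(R) diag = [3, 6, 12, 36] → torsion [3, 6, 12, 36]

Answer: M ≅ ℤ/3 ⊕ ℤ/6 ⊕ ℤ/12 ⊕ ℤ/36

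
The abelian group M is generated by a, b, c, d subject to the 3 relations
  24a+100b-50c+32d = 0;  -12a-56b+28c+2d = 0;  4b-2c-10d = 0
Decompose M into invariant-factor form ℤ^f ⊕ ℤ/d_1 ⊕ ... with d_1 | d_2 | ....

rank_ℚ(R)=3; free=4−3=1
SNF(R) diag = [2, 6, 12] → torsion [2, 6, 12]

Answer: M ≅ ℤ^1 ⊕ ℤ/2 ⊕ ℤ/6 ⊕ ℤ/12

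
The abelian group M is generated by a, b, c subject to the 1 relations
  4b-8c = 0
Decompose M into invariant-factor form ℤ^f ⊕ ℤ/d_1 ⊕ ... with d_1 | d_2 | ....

Answer: M ≅ ℤ^2 ⊕ ℤ/4

Derivation:
rank_ℚ(R)=1; free=3−1=2
SNF(R) diag = [4] → torsion [4]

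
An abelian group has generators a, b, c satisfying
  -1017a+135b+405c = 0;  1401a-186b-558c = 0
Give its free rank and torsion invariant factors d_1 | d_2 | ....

rank_ℚ(R)=2; free=3−2=1
SNF(R) diag = [3, 9] → torsion [3, 9]

Answer: M ≅ ℤ^1 ⊕ ℤ/3 ⊕ ℤ/9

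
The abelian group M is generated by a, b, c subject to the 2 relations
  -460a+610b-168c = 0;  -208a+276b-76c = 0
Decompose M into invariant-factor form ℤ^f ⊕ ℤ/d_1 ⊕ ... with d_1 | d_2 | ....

Answer: M ≅ ℤ^1 ⊕ ℤ/2 ⊕ ℤ/4

Derivation:
rank_ℚ(R)=2; free=3−2=1
SNF(R) diag = [2, 4] → torsion [2, 4]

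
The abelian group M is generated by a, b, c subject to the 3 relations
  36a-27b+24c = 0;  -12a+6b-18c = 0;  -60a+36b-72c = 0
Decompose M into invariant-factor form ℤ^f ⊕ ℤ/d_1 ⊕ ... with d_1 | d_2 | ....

rank_ℚ(R)=3; free=3−3=0
SNF(R) diag = [3, 6, 12] → torsion [3, 6, 12]

Answer: M ≅ ℤ/3 ⊕ ℤ/6 ⊕ ℤ/12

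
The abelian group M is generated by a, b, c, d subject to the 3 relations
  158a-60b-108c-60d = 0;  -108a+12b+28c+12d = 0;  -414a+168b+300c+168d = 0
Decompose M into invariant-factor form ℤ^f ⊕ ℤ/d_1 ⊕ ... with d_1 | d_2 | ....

rank_ℚ(R)=3; free=4−3=1
SNF(R) diag = [2, 4, 12] → torsion [2, 4, 12]

Answer: M ≅ ℤ^1 ⊕ ℤ/2 ⊕ ℤ/4 ⊕ ℤ/12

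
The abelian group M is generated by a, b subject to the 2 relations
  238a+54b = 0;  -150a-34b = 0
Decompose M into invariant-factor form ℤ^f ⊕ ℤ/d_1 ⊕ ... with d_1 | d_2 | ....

Answer: M ≅ ℤ/2 ⊕ ℤ/4

Derivation:
rank_ℚ(R)=2; free=2−2=0
SNF(R) diag = [2, 4] → torsion [2, 4]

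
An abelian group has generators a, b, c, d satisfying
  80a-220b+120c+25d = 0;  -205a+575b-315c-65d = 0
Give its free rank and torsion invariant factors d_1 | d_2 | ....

Answer: M ≅ ℤ^2 ⊕ ℤ/5 ⊕ ℤ/15

Derivation:
rank_ℚ(R)=2; free=4−2=2
SNF(R) diag = [5, 15] → torsion [5, 15]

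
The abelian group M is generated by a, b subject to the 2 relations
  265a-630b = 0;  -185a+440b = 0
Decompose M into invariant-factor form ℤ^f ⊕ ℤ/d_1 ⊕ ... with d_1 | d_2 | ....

Answer: M ≅ ℤ/5 ⊕ ℤ/10

Derivation:
rank_ℚ(R)=2; free=2−2=0
SNF(R) diag = [5, 10] → torsion [5, 10]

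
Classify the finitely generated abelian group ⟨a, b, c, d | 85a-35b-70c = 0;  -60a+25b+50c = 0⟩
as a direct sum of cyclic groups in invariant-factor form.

Answer: M ≅ ℤ^2 ⊕ ℤ/5 ⊕ ℤ/5

Derivation:
rank_ℚ(R)=2; free=4−2=2
SNF(R) diag = [5, 5] → torsion [5, 5]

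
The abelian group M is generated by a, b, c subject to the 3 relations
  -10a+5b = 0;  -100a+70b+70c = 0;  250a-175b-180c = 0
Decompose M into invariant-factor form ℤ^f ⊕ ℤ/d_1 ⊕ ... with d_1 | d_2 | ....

rank_ℚ(R)=3; free=3−3=0
SNF(R) diag = [5, 10, 20] → torsion [5, 10, 20]

Answer: M ≅ ℤ/5 ⊕ ℤ/10 ⊕ ℤ/20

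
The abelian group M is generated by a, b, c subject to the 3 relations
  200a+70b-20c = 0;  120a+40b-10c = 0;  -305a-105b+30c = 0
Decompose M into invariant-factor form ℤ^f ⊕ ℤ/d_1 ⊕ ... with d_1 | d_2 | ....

Answer: M ≅ ℤ/5 ⊕ ℤ/10 ⊕ ℤ/10

Derivation:
rank_ℚ(R)=3; free=3−3=0
SNF(R) diag = [5, 10, 10] → torsion [5, 10, 10]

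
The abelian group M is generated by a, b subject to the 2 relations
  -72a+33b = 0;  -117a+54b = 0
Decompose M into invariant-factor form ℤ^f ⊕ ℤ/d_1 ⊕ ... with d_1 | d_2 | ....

Answer: M ≅ ℤ/3 ⊕ ℤ/9

Derivation:
rank_ℚ(R)=2; free=2−2=0
SNF(R) diag = [3, 9] → torsion [3, 9]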